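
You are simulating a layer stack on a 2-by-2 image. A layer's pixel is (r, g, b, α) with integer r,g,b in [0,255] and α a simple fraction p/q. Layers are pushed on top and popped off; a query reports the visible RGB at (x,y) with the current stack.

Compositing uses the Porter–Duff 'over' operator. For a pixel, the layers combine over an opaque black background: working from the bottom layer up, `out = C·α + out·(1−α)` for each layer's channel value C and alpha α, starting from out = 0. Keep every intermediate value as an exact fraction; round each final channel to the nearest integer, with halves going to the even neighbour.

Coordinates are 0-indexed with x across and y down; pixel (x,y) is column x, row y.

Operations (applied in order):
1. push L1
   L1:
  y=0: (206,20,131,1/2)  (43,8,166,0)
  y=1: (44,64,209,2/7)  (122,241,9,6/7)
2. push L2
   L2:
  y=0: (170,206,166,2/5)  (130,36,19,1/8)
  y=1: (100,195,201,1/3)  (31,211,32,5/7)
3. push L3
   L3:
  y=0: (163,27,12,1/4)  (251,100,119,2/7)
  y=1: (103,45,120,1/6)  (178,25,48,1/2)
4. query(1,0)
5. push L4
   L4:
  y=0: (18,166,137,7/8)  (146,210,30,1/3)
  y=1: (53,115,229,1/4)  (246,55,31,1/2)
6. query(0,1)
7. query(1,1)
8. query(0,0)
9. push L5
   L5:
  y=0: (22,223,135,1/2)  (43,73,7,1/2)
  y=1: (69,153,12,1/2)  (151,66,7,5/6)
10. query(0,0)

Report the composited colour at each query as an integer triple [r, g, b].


query (1,0) [L1,L2,L3] — begin 0,0,0
after L1 α=0: [0, 0, 0]
after L2 α=1/8: [65/4, 9/2, 19/8]
after L3 α=2/7: [2333/28, 445/14, 1999/56]
= [83, 32, 36]

(0,1) stack=L1,L2,L3,L4; from [0,0,0]:
after L1 α=2/7: [88/7, 128/7, 418/7]
after L2 α=1/3: [292/7, 1621/21, 2243/21]
after L3 α=1/6: [727/14, 4525/63, 13735/126]
after L4 α=1/4: [2923/56, 1735/21, 23353/168]
→ [52, 83, 139]

(1,1) stack=L1,L2,L3,L4; from [0,0,0]:
after L1 α=6/7: [732/7, 1446/7, 54/7]
after L2 α=5/7: [2549/49, 10277/49, 1228/49]
after L3 α=1/2: [11271/98, 5751/49, 1790/49]
after L4 α=1/2: [35379/196, 4223/49, 3309/98]
rounded: [181, 86, 34]

(0,0) stack=L1,L2,L3,L4; from [0,0,0]:
after L1 α=1/2: [103, 10, 131/2]
after L2 α=2/5: [649/5, 442/5, 1057/10]
after L3 α=1/4: [1381/10, 1461/20, 3291/40]
after L4 α=7/8: [2641/80, 24701/160, 41651/320]
→ [33, 154, 130]

(0,0) stack=L1,L2,L3,L4,L5; from [0,0,0]:
+L1 (α=1/2) → [103, 10, 131/2]
+L2 (α=2/5) → [649/5, 442/5, 1057/10]
+L3 (α=1/4) → [1381/10, 1461/20, 3291/40]
+L4 (α=7/8) → [2641/80, 24701/160, 41651/320]
+L5 (α=1/2) → [4401/160, 60381/320, 84851/640]
→ [28, 189, 133]


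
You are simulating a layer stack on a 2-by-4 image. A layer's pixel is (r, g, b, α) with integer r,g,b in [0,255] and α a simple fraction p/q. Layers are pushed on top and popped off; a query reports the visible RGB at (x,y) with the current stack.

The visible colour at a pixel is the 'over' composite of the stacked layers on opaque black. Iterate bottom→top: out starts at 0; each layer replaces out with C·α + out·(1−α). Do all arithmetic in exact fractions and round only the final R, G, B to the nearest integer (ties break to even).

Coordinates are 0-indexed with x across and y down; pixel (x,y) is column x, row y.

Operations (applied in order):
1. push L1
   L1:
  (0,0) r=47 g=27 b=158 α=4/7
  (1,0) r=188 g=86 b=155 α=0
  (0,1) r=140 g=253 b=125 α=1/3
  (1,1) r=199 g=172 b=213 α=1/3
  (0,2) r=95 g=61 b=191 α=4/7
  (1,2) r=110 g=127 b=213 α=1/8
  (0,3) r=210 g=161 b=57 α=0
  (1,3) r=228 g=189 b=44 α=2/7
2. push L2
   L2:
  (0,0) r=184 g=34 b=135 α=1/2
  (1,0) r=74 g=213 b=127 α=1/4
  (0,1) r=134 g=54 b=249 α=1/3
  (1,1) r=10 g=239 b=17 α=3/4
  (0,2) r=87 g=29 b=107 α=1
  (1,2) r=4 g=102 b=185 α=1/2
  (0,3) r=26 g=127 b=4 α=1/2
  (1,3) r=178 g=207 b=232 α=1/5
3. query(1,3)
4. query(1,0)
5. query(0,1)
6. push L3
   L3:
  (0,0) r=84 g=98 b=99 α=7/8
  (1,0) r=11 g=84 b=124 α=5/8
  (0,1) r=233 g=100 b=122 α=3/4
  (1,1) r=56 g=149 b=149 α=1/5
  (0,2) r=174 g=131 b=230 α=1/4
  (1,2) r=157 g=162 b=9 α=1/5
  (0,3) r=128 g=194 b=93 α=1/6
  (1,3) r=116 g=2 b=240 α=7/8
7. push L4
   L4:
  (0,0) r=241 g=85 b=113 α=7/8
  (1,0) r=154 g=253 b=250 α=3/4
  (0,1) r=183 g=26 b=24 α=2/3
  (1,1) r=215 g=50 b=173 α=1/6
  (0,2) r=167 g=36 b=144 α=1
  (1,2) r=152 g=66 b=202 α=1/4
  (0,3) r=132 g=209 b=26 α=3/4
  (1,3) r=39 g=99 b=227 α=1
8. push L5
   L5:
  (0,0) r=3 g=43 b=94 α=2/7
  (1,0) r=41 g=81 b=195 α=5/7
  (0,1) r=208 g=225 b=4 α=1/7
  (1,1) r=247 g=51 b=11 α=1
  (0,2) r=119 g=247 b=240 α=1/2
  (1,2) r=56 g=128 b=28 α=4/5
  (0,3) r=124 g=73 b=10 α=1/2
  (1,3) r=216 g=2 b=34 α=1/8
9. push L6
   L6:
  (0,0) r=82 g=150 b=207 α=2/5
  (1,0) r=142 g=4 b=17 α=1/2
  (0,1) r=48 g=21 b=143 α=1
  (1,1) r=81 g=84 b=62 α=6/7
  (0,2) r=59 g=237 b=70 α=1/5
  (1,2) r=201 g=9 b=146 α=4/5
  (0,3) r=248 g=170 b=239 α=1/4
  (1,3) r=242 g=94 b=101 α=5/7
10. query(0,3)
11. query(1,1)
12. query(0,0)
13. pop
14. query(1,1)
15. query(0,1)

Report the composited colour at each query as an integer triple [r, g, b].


query (1,3) [L1,L2] — begin 0,0,0
after L1 α=2/7: [456/7, 54, 88/7]
after L2 α=1/5: [614/7, 423/5, 1976/35]
→ [88, 85, 56]

query (1,0) [L1,L2] — begin 0,0,0
after L1 α=0: [0, 0, 0]
after L2 α=1/4: [37/2, 213/4, 127/4]
= [18, 53, 32]

at x=0,y=1 over L1,L2:
L1 α=1/3: [140/3, 253/3, 125/3]
L2 α=1/3: [682/9, 668/9, 997/9]
= [76, 74, 111]

at x=0,y=3 over L1,L2,L3,L4,L5,L6:
+L1 (α=0) → [0, 0, 0]
+L2 (α=1/2) → [13, 127/2, 2]
+L3 (α=1/6) → [193/6, 341/4, 103/6]
+L4 (α=3/4) → [2569/24, 2849/16, 571/24]
+L5 (α=1/2) → [5545/48, 4017/32, 811/48]
+L6 (α=1/4) → [9513/64, 17491/128, 4635/64]
→ [149, 137, 72]

query (1,1) [L1,L2,L3,L4,L5,L6] — begin 0,0,0
after L1 α=1/3: [199/3, 172/3, 71]
after L2 α=3/4: [289/12, 2323/12, 61/2]
after L3 α=1/5: [457/15, 554/3, 271/5]
after L4 α=1/6: [551/9, 1460/9, 74]
after L5 α=1: [247, 51, 11]
after L6 α=6/7: [733/7, 555/7, 383/7]
→ [105, 79, 55]

(0,0) stack=L1,L2,L3,L4,L5,L6; from [0,0,0]:
after L1 α=4/7: [188/7, 108/7, 632/7]
after L2 α=1/2: [738/7, 173/7, 1577/14]
after L3 α=7/8: [2427/28, 4975/56, 11279/112]
after L4 α=7/8: [49663/224, 38295/448, 99871/896]
after L5 α=2/7: [249659/1568, 230003/3136, 667803/6272]
after L6 α=2/5: [1006129/7840, 1630809/15680, 4600017/31360]
rounded: [128, 104, 147]

(1,1) stack=L1,L2,L3,L4,L5; from [0,0,0]:
after L1 α=1/3: [199/3, 172/3, 71]
after L2 α=3/4: [289/12, 2323/12, 61/2]
after L3 α=1/5: [457/15, 554/3, 271/5]
after L4 α=1/6: [551/9, 1460/9, 74]
after L5 α=1: [247, 51, 11]
→ [247, 51, 11]

at x=0,y=1 over L1,L2,L3,L4,L5:
after L1 α=1/3: [140/3, 253/3, 125/3]
after L2 α=1/3: [682/9, 668/9, 997/9]
after L3 α=3/4: [6973/36, 842/9, 4291/36]
after L4 α=2/3: [20149/108, 1310/27, 6019/108]
after L5 α=1/7: [23893/126, 4645/63, 6091/126]
= [190, 74, 48]


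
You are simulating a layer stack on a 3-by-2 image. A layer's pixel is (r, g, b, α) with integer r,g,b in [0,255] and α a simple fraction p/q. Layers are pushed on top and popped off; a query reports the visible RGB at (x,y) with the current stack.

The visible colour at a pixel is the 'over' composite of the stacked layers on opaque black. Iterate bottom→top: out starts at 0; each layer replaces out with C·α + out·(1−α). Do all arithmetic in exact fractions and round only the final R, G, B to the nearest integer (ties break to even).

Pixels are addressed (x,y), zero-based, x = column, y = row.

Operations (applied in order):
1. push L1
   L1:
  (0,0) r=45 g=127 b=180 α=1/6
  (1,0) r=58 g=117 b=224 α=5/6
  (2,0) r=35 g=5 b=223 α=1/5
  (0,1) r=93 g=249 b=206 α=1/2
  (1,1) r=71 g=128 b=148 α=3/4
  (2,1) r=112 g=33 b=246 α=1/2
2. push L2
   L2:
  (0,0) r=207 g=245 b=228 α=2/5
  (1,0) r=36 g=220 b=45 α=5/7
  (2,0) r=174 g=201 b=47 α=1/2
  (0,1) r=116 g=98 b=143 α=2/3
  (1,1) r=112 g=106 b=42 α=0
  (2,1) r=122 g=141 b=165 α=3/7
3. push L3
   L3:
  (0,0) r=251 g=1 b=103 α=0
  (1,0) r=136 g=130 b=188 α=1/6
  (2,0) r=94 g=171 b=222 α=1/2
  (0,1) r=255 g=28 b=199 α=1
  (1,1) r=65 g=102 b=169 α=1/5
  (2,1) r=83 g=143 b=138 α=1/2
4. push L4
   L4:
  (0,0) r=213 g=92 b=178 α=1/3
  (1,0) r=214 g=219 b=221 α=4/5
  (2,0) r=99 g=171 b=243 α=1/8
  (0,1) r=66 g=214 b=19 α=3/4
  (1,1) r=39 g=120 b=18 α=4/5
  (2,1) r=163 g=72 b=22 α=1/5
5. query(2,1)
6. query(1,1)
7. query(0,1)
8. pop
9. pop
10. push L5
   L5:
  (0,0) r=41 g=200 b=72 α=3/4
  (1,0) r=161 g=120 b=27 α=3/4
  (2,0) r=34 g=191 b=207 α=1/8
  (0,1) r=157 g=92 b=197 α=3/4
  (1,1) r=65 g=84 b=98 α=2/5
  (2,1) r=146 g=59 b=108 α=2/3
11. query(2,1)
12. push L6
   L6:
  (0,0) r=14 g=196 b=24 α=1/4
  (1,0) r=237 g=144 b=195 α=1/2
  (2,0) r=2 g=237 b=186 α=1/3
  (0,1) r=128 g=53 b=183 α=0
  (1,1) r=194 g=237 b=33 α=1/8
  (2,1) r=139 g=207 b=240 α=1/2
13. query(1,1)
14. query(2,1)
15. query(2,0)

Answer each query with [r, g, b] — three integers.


query (2,1) [L1,L2,L3,L4] — begin 0,0,0
+L1 (α=1/2) → [56, 33/2, 123]
+L2 (α=3/7) → [590/7, 489/7, 141]
+L3 (α=1/2) → [1171/14, 745/7, 279/2]
+L4 (α=1/5) → [3483/35, 3484/35, 116]
→ [100, 100, 116]

at x=1,y=1 over L1,L2,L3,L4:
+L1 (α=3/4) → [213/4, 96, 111]
+L2 (α=0) → [213/4, 96, 111]
+L3 (α=1/5) → [278/5, 486/5, 613/5]
+L4 (α=4/5) → [1058/25, 2886/25, 973/25]
rounded: [42, 115, 39]

(0,1) stack=L1,L2,L3,L4; from [0,0,0]:
L1 α=1/2: [93/2, 249/2, 103]
L2 α=2/3: [557/6, 641/6, 389/3]
L3 α=1: [255, 28, 199]
L4 α=3/4: [453/4, 335/2, 64]
rounded: [113, 168, 64]

query (2,1) [L1,L2,L5] — begin 0,0,0
after L1 α=1/2: [56, 33/2, 123]
after L2 α=3/7: [590/7, 489/7, 141]
after L5 α=2/3: [878/7, 1315/21, 119]
→ [125, 63, 119]

at x=1,y=1 over L1,L2,L5,L6:
+L1 (α=3/4) → [213/4, 96, 111]
+L2 (α=0) → [213/4, 96, 111]
+L5 (α=2/5) → [1159/20, 456/5, 529/5]
+L6 (α=1/8) → [11993/160, 4377/40, 967/10]
rounded: [75, 109, 97]

query (2,1) [L1,L2,L5,L6] — begin 0,0,0
after L1 α=1/2: [56, 33/2, 123]
after L2 α=3/7: [590/7, 489/7, 141]
after L5 α=2/3: [878/7, 1315/21, 119]
after L6 α=1/2: [1851/14, 2831/21, 359/2]
rounded: [132, 135, 180]

(2,0) stack=L1,L2,L5,L6; from [0,0,0]:
after L1 α=1/5: [7, 1, 223/5]
after L2 α=1/2: [181/2, 101, 229/5]
after L5 α=1/8: [1335/16, 449/4, 1319/20]
after L6 α=1/3: [1351/24, 923/6, 3179/30]
= [56, 154, 106]


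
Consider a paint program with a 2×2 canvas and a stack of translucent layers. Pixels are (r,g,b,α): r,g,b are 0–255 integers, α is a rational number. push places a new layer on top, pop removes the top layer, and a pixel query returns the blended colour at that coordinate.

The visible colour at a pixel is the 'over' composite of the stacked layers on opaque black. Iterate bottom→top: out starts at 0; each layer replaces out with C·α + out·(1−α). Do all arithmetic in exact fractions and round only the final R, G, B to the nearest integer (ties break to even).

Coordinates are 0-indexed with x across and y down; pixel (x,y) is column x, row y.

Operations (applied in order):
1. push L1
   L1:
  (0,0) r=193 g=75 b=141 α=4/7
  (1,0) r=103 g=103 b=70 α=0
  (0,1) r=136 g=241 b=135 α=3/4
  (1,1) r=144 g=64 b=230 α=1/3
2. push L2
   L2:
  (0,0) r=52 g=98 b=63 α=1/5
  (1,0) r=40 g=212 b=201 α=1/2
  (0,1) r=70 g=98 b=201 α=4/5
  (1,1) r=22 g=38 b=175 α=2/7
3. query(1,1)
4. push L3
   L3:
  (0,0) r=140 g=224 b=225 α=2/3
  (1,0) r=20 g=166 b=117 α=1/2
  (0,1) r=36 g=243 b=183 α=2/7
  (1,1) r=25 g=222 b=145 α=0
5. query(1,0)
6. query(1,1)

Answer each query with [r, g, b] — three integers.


at x=1,y=1 over L1,L2:
+L1 (α=1/3) → [48, 64/3, 230/3]
+L2 (α=2/7) → [284/7, 548/21, 2200/21]
= [41, 26, 105]

at x=1,y=0 over L1,L2,L3:
after L1 α=0: [0, 0, 0]
after L2 α=1/2: [20, 106, 201/2]
after L3 α=1/2: [20, 136, 435/4]
rounded: [20, 136, 109]

(1,1) stack=L1,L2,L3; from [0,0,0]:
L1 α=1/3: [48, 64/3, 230/3]
L2 α=2/7: [284/7, 548/21, 2200/21]
L3 α=0: [284/7, 548/21, 2200/21]
rounded: [41, 26, 105]


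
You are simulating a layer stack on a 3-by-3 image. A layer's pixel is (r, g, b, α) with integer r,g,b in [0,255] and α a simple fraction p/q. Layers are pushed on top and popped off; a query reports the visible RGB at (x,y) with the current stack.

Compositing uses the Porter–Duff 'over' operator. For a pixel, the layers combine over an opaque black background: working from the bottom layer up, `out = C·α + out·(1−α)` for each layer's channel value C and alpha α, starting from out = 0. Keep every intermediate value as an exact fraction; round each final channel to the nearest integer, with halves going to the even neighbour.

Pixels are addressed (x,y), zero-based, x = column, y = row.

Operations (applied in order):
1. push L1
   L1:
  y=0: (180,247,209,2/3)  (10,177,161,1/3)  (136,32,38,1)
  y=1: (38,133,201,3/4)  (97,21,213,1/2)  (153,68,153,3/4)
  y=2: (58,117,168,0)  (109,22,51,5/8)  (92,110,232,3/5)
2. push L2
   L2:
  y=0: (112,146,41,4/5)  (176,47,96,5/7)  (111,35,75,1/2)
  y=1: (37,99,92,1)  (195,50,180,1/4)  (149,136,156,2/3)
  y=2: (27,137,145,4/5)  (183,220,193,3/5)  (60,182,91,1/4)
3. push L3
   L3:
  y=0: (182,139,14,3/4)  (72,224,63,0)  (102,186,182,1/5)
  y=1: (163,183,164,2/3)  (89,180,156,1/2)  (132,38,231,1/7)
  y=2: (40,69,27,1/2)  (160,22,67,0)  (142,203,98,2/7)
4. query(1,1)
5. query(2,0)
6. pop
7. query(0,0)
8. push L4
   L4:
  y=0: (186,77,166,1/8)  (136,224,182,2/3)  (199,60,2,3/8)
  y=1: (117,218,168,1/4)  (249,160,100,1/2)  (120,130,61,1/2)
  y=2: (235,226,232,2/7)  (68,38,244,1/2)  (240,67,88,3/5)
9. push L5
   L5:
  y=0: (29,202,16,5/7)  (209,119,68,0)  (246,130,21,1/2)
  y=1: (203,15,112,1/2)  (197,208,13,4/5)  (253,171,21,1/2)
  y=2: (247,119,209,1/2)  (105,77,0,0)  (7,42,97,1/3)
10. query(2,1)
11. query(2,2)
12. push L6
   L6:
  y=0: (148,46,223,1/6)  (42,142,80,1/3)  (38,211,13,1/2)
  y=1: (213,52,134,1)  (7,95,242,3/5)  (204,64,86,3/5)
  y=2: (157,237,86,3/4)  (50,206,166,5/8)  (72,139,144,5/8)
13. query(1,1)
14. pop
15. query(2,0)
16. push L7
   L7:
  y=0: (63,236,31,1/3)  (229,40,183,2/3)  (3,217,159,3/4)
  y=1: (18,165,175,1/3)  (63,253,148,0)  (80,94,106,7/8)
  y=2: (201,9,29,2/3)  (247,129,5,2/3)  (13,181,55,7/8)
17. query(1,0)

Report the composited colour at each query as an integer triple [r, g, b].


(1,1) stack=L1,L2,L3; from [0,0,0]:
+L1 (α=1/2) → [97/2, 21/2, 213/2]
+L2 (α=1/4) → [681/8, 163/8, 999/8]
+L3 (α=1/2) → [1393/16, 1603/16, 2247/16]
= [87, 100, 140]

(2,0) stack=L1,L2,L3; from [0,0,0]:
+L1 (α=1) → [136, 32, 38]
+L2 (α=1/2) → [247/2, 67/2, 113/2]
+L3 (α=1/5) → [596/5, 64, 408/5]
= [119, 64, 82]

at x=0,y=0 over L1,L2:
after L1 α=2/3: [120, 494/3, 418/3]
after L2 α=4/5: [568/5, 2246/15, 182/3]
rounded: [114, 150, 61]

at x=2,y=1 over L1,L2,L4,L5:
after L1 α=3/4: [459/4, 51, 459/4]
after L2 α=2/3: [1651/12, 323/3, 569/4]
after L4 α=1/2: [3091/24, 713/6, 813/8]
after L5 α=1/2: [9163/48, 1739/12, 981/16]
= [191, 145, 61]

(2,2) stack=L1,L2,L4,L5; from [0,0,0]:
+L1 (α=3/5) → [276/5, 66, 696/5]
+L2 (α=1/4) → [282/5, 95, 2543/20]
+L4 (α=3/5) → [4164/25, 391/5, 5183/50]
+L5 (α=1/3) → [8503/75, 992/15, 2536/25]
= [113, 66, 101]

(1,1) stack=L1,L2,L4,L5,L6; from [0,0,0]:
+L1 (α=1/2) → [97/2, 21/2, 213/2]
+L2 (α=1/4) → [681/8, 163/8, 999/8]
+L4 (α=1/2) → [2673/16, 1443/16, 1799/16]
+L5 (α=4/5) → [15281/80, 2951/16, 2631/80]
+L6 (α=3/5) → [16121/200, 5231/40, 31671/200]
= [81, 131, 158]

(2,0) stack=L1,L2,L4,L5; from [0,0,0]:
after L1 α=1: [136, 32, 38]
after L2 α=1/2: [247/2, 67/2, 113/2]
after L4 α=3/8: [2429/16, 695/16, 577/16]
after L5 α=1/2: [6365/32, 2775/32, 913/32]
= [199, 87, 29]

(1,0) stack=L1,L2,L4,L5,L7; from [0,0,0]:
L1 α=1/3: [10/3, 59, 161/3]
L2 α=5/7: [380/3, 353/7, 1762/21]
L4 α=2/3: [1196/9, 1163/7, 9406/63]
L5 α=0: [1196/9, 1163/7, 9406/63]
L7 α=2/3: [5318/27, 1723/21, 32464/189]
= [197, 82, 172]


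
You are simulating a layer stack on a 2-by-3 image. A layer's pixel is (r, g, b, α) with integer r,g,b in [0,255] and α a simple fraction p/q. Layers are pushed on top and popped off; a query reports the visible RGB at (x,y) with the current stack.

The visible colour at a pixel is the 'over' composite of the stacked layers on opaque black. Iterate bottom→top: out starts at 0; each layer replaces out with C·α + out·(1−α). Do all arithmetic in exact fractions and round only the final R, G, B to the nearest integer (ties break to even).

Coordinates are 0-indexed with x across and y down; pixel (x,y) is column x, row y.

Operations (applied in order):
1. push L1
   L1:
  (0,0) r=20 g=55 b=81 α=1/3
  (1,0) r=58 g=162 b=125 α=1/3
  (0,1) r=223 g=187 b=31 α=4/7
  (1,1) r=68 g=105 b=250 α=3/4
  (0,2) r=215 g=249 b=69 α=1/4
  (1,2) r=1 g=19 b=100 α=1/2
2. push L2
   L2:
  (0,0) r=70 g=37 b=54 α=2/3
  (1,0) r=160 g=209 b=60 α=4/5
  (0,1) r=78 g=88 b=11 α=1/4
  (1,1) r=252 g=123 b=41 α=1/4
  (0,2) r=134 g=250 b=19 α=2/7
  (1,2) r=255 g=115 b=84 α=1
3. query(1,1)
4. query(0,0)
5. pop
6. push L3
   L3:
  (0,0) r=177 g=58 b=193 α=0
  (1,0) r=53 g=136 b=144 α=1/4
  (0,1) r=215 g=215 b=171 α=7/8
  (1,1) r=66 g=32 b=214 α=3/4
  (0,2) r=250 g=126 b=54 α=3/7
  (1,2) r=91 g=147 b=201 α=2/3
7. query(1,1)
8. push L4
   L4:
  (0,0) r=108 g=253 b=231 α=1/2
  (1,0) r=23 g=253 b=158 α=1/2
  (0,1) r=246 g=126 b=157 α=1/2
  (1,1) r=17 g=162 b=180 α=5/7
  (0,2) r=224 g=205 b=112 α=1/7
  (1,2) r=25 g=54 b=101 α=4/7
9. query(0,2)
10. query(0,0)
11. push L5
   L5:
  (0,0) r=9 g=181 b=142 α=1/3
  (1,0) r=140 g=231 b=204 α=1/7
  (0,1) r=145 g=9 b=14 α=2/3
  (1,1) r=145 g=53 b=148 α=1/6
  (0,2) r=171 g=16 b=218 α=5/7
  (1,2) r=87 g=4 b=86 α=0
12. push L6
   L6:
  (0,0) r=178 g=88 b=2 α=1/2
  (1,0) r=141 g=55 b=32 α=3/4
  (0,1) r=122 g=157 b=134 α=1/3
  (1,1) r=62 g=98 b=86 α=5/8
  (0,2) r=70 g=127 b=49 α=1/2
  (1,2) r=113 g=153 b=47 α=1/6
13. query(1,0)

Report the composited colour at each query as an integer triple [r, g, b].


(1,1) stack=L1,L2; from [0,0,0]:
after L1 α=3/4: [51, 315/4, 375/2]
after L2 α=1/4: [405/4, 1437/16, 1207/8]
→ [101, 90, 151]

at x=0,y=0 over L1,L2:
L1 α=1/3: [20/3, 55/3, 27]
L2 α=2/3: [440/9, 277/9, 45]
= [49, 31, 45]

query (1,1) [L1,L3] — begin 0,0,0
after L1 α=3/4: [51, 315/4, 375/2]
after L3 α=3/4: [249/4, 699/16, 1659/8]
rounded: [62, 44, 207]

query (0,2) [L1,L3,L4] — begin 0,0,0
after L1 α=1/4: [215/4, 249/4, 69/4]
after L3 α=3/7: [965/7, 627/7, 33]
after L4 α=1/7: [7358/49, 5197/49, 310/7]
rounded: [150, 106, 44]

query (0,0) [L1,L3,L4] — begin 0,0,0
L1 α=1/3: [20/3, 55/3, 27]
L3 α=0: [20/3, 55/3, 27]
L4 α=1/2: [172/3, 407/3, 129]
rounded: [57, 136, 129]

(1,0) stack=L1,L3,L4,L5,L6; from [0,0,0]:
L1 α=1/3: [58/3, 54, 125/3]
L3 α=1/4: [111/4, 149/2, 269/4]
L4 α=1/2: [203/8, 655/4, 901/8]
L5 α=1/7: [167/4, 2427/14, 3519/28]
L6 α=3/4: [1859/16, 4737/56, 6207/112]
= [116, 85, 55]


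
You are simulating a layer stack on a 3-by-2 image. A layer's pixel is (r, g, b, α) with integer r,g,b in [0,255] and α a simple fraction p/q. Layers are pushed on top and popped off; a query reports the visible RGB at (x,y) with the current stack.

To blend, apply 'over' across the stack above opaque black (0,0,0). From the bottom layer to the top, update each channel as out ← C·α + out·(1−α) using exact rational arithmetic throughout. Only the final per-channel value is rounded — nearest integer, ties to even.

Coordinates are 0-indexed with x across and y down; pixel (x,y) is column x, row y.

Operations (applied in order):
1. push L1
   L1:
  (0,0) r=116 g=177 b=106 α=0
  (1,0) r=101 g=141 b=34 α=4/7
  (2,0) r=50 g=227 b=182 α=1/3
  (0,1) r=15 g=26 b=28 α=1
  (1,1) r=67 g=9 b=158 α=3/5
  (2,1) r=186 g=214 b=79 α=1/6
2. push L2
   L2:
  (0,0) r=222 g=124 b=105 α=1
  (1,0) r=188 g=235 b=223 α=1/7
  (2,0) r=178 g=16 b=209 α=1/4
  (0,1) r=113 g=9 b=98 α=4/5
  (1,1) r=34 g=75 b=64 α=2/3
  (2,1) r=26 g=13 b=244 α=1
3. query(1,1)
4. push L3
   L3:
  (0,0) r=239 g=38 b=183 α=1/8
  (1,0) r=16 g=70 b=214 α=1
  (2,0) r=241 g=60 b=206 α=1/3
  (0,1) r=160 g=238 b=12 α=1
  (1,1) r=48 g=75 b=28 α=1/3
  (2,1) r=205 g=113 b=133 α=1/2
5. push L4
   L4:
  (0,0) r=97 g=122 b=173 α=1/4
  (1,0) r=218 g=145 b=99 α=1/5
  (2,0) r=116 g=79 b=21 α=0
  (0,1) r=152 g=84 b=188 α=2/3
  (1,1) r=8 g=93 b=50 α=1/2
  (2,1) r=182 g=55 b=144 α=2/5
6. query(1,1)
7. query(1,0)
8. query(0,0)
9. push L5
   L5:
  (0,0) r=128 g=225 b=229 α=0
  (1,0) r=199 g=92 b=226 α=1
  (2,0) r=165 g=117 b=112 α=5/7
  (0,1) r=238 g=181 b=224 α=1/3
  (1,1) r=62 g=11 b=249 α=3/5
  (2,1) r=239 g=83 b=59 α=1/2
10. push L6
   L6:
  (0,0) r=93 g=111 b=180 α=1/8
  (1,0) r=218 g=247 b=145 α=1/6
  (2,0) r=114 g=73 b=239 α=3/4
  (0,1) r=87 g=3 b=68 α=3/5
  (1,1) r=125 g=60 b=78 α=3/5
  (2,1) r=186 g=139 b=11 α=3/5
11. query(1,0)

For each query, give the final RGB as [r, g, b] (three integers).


at x=1,y=1 over L1,L2:
+L1 (α=3/5) → [201/5, 27/5, 474/5]
+L2 (α=2/3) → [541/15, 259/5, 1114/15]
rounded: [36, 52, 74]

query (1,1) [L1,L2,L3,L4] — begin 0,0,0
L1 α=3/5: [201/5, 27/5, 474/5]
L2 α=2/3: [541/15, 259/5, 1114/15]
L3 α=1/3: [1802/45, 893/15, 2648/45]
L4 α=1/2: [1081/45, 1144/15, 2449/45]
→ [24, 76, 54]

at x=1,y=0 over L1,L2,L3,L4:
L1 α=4/7: [404/7, 564/7, 136/7]
L2 α=1/7: [3740/49, 5029/49, 2377/49]
L3 α=1: [16, 70, 214]
L4 α=1/5: [282/5, 85, 191]
rounded: [56, 85, 191]

at x=0,y=0 over L1,L2,L3,L4:
+L1 (α=0) → [0, 0, 0]
+L2 (α=1) → [222, 124, 105]
+L3 (α=1/8) → [1793/8, 453/4, 459/4]
+L4 (α=1/4) → [6155/32, 1847/16, 2069/16]
→ [192, 115, 129]

at x=1,y=0 over L1,L2,L3,L4,L5,L6:
L1 α=4/7: [404/7, 564/7, 136/7]
L2 α=1/7: [3740/49, 5029/49, 2377/49]
L3 α=1: [16, 70, 214]
L4 α=1/5: [282/5, 85, 191]
L5 α=1: [199, 92, 226]
L6 α=1/6: [1213/6, 707/6, 425/2]
rounded: [202, 118, 212]


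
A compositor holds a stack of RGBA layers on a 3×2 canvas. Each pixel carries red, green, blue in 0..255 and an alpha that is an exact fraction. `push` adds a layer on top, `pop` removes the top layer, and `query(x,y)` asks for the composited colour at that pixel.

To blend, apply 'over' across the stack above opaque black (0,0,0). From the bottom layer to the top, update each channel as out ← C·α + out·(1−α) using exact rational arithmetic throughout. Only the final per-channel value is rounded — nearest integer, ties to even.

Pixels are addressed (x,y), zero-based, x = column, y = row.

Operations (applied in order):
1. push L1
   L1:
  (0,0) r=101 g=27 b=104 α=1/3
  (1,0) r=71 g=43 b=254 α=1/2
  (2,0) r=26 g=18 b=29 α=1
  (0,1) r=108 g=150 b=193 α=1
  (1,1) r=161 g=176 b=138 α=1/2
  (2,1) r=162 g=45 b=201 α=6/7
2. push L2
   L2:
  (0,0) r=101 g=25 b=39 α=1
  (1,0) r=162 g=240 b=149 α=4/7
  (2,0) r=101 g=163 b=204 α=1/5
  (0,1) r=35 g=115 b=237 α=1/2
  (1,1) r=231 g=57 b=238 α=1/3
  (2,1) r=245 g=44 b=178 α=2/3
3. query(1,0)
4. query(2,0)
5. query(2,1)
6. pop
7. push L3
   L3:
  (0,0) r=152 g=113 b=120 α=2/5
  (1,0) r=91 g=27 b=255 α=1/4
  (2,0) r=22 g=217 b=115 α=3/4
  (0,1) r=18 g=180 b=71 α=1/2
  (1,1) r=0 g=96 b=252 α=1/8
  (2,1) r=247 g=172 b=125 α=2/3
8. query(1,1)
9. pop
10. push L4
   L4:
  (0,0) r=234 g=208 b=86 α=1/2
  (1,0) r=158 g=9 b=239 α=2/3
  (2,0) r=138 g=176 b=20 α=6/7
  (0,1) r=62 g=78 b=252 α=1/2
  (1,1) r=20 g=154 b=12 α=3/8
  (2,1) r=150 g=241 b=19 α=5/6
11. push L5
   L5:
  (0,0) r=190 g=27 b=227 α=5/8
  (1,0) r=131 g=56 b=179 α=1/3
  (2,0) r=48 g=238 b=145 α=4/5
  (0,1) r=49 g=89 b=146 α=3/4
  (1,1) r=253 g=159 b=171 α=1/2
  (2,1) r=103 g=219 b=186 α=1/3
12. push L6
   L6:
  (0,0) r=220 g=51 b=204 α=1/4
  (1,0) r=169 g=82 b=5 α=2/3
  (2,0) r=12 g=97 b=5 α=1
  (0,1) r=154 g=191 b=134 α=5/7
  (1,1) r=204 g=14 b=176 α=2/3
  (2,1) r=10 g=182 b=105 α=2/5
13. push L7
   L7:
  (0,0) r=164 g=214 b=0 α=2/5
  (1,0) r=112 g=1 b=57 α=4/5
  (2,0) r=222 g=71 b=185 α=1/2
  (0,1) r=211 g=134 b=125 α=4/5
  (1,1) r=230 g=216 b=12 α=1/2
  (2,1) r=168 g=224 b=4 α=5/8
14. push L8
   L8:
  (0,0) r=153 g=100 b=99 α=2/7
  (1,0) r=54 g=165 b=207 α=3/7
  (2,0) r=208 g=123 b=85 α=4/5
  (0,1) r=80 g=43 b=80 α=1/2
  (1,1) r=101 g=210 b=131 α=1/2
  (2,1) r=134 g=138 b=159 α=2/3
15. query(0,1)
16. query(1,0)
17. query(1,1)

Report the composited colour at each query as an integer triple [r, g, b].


at x=1,y=0 over L1,L2:
+L1 (α=1/2) → [71/2, 43/2, 127]
+L2 (α=4/7) → [1509/14, 2049/14, 977/7]
→ [108, 146, 140]

query (2,0) [L1,L2] — begin 0,0,0
after L1 α=1: [26, 18, 29]
after L2 α=1/5: [41, 47, 64]
rounded: [41, 47, 64]

at x=2,y=1 over L1,L2:
L1 α=6/7: [972/7, 270/7, 1206/7]
L2 α=2/3: [4402/21, 886/21, 3698/21]
rounded: [210, 42, 176]

(1,1) stack=L1,L3; from [0,0,0]:
L1 α=1/2: [161/2, 88, 69]
L3 α=1/8: [1127/16, 89, 735/8]
→ [70, 89, 92]

query (0,1) [L1,L4,L5,L6,L7,L8] — begin 0,0,0
L1 α=1: [108, 150, 193]
L4 α=1/2: [85, 114, 445/2]
L5 α=3/4: [58, 381/4, 1321/8]
L6 α=5/7: [886/7, 2291/14, 4001/28]
L7 α=4/5: [6794/35, 1959/14, 18001/140]
L8 α=1/2: [4797/35, 2561/28, 29201/280]
rounded: [137, 91, 104]

at x=1,y=0 over L1,L4,L5,L6,L7,L8:
L1 α=1/2: [71/2, 43/2, 127]
L4 α=2/3: [703/6, 79/6, 605/3]
L5 α=1/3: [1096/9, 247/9, 1747/9]
L6 α=2/3: [4138/27, 1723/27, 1837/27]
L7 α=4/5: [16234/135, 1831/135, 7993/135]
L8 α=3/7: [86806/945, 74149/945, 115807/945]
rounded: [92, 78, 123]

query (1,1) [L1,L4,L5,L6,L7,L8] — begin 0,0,0
after L1 α=1/2: [161/2, 88, 69]
after L4 α=3/8: [925/16, 451/4, 381/8]
after L5 α=1/2: [4973/32, 1087/8, 1749/16]
after L6 α=2/3: [18029/96, 437/8, 7381/48]
after L7 α=1/2: [40109/192, 2165/16, 7957/96]
after L8 α=1/2: [59501/384, 5525/32, 20533/192]
= [155, 173, 107]


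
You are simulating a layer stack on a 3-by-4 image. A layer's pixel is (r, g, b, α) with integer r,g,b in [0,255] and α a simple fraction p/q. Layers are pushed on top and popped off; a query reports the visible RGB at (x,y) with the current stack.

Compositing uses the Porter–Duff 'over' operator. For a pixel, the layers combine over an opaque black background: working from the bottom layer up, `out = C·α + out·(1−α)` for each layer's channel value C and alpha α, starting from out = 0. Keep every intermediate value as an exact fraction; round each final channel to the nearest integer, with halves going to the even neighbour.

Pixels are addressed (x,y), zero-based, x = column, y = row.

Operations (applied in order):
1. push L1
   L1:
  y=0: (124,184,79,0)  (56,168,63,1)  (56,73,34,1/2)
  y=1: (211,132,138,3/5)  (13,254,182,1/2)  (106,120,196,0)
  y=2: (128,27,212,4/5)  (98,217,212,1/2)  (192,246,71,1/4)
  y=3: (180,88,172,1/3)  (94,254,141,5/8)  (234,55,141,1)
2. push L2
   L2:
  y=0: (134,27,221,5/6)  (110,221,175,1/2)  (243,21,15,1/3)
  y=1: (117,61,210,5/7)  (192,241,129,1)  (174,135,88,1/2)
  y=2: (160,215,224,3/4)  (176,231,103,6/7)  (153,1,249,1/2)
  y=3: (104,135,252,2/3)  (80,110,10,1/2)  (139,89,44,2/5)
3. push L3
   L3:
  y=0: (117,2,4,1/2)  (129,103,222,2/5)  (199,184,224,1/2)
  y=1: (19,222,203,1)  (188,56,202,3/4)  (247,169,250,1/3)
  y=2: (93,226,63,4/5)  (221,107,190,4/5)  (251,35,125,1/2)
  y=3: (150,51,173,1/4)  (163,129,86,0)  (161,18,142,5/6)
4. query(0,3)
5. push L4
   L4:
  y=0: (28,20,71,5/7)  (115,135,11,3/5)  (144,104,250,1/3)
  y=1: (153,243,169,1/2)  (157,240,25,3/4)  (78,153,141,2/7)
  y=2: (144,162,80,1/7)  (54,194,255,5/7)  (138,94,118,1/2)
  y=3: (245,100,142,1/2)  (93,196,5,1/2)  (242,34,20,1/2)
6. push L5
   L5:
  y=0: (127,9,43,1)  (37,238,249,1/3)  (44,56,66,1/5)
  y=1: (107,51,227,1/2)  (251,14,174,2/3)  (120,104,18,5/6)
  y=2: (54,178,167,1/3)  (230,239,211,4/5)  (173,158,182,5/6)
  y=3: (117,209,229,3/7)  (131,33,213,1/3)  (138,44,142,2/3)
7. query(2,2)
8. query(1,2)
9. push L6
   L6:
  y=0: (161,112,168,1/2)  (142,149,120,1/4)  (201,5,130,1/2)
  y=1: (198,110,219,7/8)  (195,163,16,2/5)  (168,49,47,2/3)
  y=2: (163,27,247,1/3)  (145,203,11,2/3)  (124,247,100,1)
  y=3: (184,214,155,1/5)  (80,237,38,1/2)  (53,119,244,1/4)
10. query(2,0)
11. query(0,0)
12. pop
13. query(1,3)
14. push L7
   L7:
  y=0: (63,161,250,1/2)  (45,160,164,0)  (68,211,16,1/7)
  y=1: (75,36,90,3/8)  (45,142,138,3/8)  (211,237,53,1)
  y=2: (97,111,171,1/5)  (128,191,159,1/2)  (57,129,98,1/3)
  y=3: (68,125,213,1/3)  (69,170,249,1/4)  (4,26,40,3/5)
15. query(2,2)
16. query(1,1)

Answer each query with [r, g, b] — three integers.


at x=0,y=3 over L1,L2,L3:
+L1 (α=1/3) → [60, 88/3, 172/3]
+L2 (α=2/3) → [268/3, 898/9, 1684/9]
+L3 (α=1/4) → [209/2, 1051/12, 2203/12]
→ [104, 88, 184]

at x=2,y=2 over L1,L2,L3,L4,L5:
after L1 α=1/4: [48, 123/2, 71/4]
after L2 α=1/2: [201/2, 125/4, 1067/8]
after L3 α=1/2: [703/4, 265/8, 2067/16]
after L4 α=1/2: [1255/8, 1017/16, 3955/32]
after L5 α=5/6: [2725/16, 13657/96, 11025/64]
→ [170, 142, 172]

(1,2) stack=L1,L2,L3,L4,L5; from [0,0,0]:
L1 α=1/2: [49, 217/2, 106]
L2 α=6/7: [1105/7, 427/2, 724/7]
L3 α=4/5: [7293/35, 1283/10, 6044/35]
L4 α=5/7: [24036/245, 6133/35, 56713/245]
L5 α=4/5: [249436/1225, 39593/175, 263493/1225]
→ [204, 226, 215]

query (2,0) [L1,L2,L3,L4,L5,L6] — begin 0,0,0
+L1 (α=1/2) → [28, 73/2, 17]
+L2 (α=1/3) → [299/3, 94/3, 49/3]
+L3 (α=1/2) → [448/3, 323/3, 721/6]
+L4 (α=1/3) → [1328/9, 958/9, 1471/9]
+L5 (α=1/5) → [5708/45, 4336/45, 6478/45]
+L6 (α=1/2) → [14753/90, 4561/90, 6164/45]
rounded: [164, 51, 137]

(0,0) stack=L1,L2,L3,L4,L5,L6; from [0,0,0]:
L1 α=0: [0, 0, 0]
L2 α=5/6: [335/3, 45/2, 1105/6]
L3 α=1/2: [343/3, 49/4, 1129/12]
L4 α=5/7: [158/3, 249/14, 3259/42]
L5 α=1: [127, 9, 43]
L6 α=1/2: [144, 121/2, 211/2]
rounded: [144, 60, 106]

query (1,3) [L1,L2,L3,L4,L5] — begin 0,0,0
after L1 α=5/8: [235/4, 635/4, 705/8]
after L2 α=1/2: [555/8, 1075/8, 785/16]
after L3 α=0: [555/8, 1075/8, 785/16]
after L4 α=1/2: [1299/16, 2643/16, 865/32]
after L5 α=1/3: [2347/24, 969/8, 4273/48]
rounded: [98, 121, 89]

at x=2,y=2 over L1,L2,L3,L4,L5,L7:
L1 α=1/4: [48, 123/2, 71/4]
L2 α=1/2: [201/2, 125/4, 1067/8]
L3 α=1/2: [703/4, 265/8, 2067/16]
L4 α=1/2: [1255/8, 1017/16, 3955/32]
L5 α=5/6: [2725/16, 13657/96, 11025/64]
L7 α=1/3: [3181/24, 19849/144, 14161/96]
= [133, 138, 148]

query (1,1) [L1,L2,L3,L4,L5,L7] — begin 0,0,0
L1 α=1/2: [13/2, 127, 91]
L2 α=1: [192, 241, 129]
L3 α=3/4: [189, 409/4, 735/4]
L4 α=3/4: [165, 3289/16, 1035/16]
L5 α=2/3: [667/3, 3737/48, 2201/16]
L7 α=3/8: [935/6, 39133/384, 17629/128]
= [156, 102, 138]


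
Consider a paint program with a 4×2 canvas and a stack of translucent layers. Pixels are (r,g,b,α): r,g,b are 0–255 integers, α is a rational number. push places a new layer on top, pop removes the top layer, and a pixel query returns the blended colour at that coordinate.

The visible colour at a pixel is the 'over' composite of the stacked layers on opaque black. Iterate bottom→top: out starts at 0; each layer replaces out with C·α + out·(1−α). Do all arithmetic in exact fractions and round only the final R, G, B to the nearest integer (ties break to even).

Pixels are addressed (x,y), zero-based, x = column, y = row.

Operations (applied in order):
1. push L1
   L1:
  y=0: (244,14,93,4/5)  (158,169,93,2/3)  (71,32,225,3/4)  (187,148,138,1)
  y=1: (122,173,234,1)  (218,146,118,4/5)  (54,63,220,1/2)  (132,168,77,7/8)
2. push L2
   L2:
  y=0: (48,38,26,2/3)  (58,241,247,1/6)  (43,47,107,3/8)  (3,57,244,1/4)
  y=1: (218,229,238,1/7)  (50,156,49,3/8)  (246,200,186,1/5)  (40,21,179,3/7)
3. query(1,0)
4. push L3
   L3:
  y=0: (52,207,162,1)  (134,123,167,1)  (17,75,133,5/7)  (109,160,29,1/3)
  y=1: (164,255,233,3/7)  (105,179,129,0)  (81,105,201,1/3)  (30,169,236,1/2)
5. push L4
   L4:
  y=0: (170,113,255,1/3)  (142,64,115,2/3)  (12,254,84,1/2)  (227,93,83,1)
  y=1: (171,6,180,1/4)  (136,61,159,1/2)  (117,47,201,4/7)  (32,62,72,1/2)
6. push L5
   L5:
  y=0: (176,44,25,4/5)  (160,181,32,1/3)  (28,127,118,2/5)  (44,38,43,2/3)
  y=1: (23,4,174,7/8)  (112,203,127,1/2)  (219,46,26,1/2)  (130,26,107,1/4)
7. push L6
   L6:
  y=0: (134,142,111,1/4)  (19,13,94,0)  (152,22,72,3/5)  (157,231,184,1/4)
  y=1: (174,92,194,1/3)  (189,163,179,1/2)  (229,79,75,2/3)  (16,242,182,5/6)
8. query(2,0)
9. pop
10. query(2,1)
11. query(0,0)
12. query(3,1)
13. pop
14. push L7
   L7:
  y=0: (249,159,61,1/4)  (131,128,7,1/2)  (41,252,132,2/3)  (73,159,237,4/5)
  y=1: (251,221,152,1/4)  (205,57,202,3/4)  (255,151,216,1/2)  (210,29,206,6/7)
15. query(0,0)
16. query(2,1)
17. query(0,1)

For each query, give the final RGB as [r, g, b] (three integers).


(1,0) stack=L1,L2; from [0,0,0]:
after L1 α=2/3: [316/3, 338/3, 62]
after L2 α=1/6: [877/9, 2413/18, 557/6]
= [97, 134, 93]

query (2,0) [L1,L2,L3,L4,L5,L6] — begin 0,0,0
after L1 α=3/4: [213/4, 24, 675/4]
after L2 α=3/8: [1581/32, 261/8, 4659/32]
after L3 α=5/7: [2941/112, 1761/28, 15299/112]
after L4 α=1/2: [4285/224, 8873/56, 24707/224]
after L5 α=2/5: [25399/1120, 40843/280, 25397/224]
after L6 α=3/5: [280759/2800, 50083/700, 49589/560]
= [100, 72, 89]

at x=2,y=1 over L1,L2,L3,L4,L5:
+L1 (α=1/2) → [27, 63/2, 110]
+L2 (α=1/5) → [354/5, 326/5, 626/5]
+L3 (α=1/3) → [371/5, 1177/15, 2257/15]
+L4 (α=4/7) → [3453/35, 2117/35, 6277/35]
+L5 (α=1/2) → [5559/35, 3727/70, 7187/70]
rounded: [159, 53, 103]

query (0,0) [L1,L2,L3,L4,L5] — begin 0,0,0
+L1 (α=4/5) → [976/5, 56/5, 372/5]
+L2 (α=2/3) → [1456/15, 436/15, 632/15]
+L3 (α=1) → [52, 207, 162]
+L4 (α=1/3) → [274/3, 527/3, 193]
+L5 (α=4/5) → [2386/15, 211/3, 293/5]
= [159, 70, 59]

at x=3,y=1 over L1,L2,L3,L4,L5:
L1 α=7/8: [231/2, 147, 539/8]
L2 α=3/7: [582/7, 93, 1613/14]
L3 α=1/2: [396/7, 131, 4917/28]
L4 α=1/2: [310/7, 193/2, 6933/56]
L5 α=1/4: [460/7, 631/8, 26791/224]
= [66, 79, 120]

at x=0,y=0 over L1,L2,L3,L4,L7:
L1 α=4/5: [976/5, 56/5, 372/5]
L2 α=2/3: [1456/15, 436/15, 632/15]
L3 α=1: [52, 207, 162]
L4 α=1/3: [274/3, 527/3, 193]
L7 α=1/4: [523/4, 343/2, 160]
= [131, 172, 160]

at x=2,y=1 over L1,L2,L3,L4,L7:
L1 α=1/2: [27, 63/2, 110]
L2 α=1/5: [354/5, 326/5, 626/5]
L3 α=1/3: [371/5, 1177/15, 2257/15]
L4 α=4/7: [3453/35, 2117/35, 6277/35]
L7 α=1/2: [6189/35, 3701/35, 13837/70]
rounded: [177, 106, 198]

at x=0,y=1 over L1,L2,L3,L4,L7:
after L1 α=1: [122, 173, 234]
after L2 α=1/7: [950/7, 181, 1642/7]
after L3 α=3/7: [7244/49, 1489/7, 11461/49]
after L4 α=1/4: [30111/196, 4509/28, 43203/196]
after L7 α=1/4: [139529/784, 19715/112, 159401/784]
→ [178, 176, 203]


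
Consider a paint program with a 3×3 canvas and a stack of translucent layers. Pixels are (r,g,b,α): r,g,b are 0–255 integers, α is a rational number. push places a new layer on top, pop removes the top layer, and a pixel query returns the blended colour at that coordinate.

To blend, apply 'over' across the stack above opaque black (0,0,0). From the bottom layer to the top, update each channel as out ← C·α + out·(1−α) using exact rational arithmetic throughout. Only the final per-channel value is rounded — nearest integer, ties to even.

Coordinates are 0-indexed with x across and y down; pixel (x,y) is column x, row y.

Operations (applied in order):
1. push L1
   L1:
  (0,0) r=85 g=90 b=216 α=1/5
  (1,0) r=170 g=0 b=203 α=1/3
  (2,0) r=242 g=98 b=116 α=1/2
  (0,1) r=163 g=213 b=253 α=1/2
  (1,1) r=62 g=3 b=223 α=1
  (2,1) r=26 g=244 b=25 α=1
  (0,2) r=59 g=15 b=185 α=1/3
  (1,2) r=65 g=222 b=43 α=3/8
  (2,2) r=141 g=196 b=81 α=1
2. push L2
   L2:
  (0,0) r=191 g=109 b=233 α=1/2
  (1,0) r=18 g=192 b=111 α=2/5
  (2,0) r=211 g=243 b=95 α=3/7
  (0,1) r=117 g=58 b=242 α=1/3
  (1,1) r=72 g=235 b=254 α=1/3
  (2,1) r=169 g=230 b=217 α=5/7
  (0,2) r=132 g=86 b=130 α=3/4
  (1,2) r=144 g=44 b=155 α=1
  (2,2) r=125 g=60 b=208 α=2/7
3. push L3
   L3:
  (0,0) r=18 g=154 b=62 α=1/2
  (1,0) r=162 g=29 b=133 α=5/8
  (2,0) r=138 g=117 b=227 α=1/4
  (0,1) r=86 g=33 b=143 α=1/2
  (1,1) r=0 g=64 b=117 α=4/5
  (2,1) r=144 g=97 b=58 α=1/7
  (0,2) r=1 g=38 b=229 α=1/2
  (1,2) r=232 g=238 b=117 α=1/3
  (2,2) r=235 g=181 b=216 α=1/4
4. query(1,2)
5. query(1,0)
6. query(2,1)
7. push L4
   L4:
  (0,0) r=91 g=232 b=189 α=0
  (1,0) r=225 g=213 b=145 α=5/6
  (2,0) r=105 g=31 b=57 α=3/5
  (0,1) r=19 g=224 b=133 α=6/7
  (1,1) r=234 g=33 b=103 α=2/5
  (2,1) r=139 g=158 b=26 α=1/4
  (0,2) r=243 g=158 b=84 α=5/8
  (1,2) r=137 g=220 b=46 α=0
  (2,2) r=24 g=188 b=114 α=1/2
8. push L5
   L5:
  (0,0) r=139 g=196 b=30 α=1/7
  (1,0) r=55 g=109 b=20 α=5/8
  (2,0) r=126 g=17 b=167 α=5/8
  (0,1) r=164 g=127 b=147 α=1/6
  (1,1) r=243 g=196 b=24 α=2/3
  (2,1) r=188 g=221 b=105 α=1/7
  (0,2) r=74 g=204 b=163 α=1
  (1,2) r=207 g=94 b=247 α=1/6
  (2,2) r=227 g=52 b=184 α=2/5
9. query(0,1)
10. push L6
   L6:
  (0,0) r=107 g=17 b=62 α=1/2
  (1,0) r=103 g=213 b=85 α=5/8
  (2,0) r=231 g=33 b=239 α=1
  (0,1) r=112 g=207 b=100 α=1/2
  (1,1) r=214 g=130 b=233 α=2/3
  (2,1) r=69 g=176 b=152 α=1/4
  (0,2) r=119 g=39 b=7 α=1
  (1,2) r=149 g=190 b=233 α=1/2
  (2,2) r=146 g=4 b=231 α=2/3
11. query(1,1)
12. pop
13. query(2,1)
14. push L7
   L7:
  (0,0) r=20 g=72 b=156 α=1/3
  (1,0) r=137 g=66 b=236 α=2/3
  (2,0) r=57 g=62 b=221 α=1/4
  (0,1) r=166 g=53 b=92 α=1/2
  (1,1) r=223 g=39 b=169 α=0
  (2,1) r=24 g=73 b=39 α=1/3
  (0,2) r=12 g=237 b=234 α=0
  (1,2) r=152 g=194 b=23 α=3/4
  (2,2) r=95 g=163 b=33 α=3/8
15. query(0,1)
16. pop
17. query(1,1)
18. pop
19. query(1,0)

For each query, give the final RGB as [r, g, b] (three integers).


query (1,2) [L1,L2,L3] — begin 0,0,0
+L1 (α=3/8) → [195/8, 333/4, 129/8]
+L2 (α=1) → [144, 44, 155]
+L3 (α=1/3) → [520/3, 326/3, 427/3]
rounded: [173, 109, 142]

query (1,0) [L1,L2,L3] — begin 0,0,0
L1 α=1/3: [170/3, 0, 203/3]
L2 α=2/5: [206/5, 384/5, 85]
L3 α=5/8: [1167/10, 1877/40, 115]
rounded: [117, 47, 115]

query (2,1) [L1,L2,L3] — begin 0,0,0
L1 α=1: [26, 244, 25]
L2 α=5/7: [897/7, 234, 1135/7]
L3 α=1/7: [6390/49, 1501/7, 7216/49]
rounded: [130, 214, 147]

(0,1) stack=L1,L2,L3,L4,L5; from [0,0,0]:
+L1 (α=1/2) → [163/2, 213/2, 253/2]
+L2 (α=1/3) → [280/3, 271/3, 165]
+L3 (α=1/2) → [269/3, 185/3, 154]
+L4 (α=6/7) → [611/21, 4217/21, 136]
+L5 (α=1/6) → [6499/126, 11876/63, 827/6]
= [52, 189, 138]

at x=1,y=1 over L1,L2,L3,L4,L5,L6:
after L1 α=1: [62, 3, 223]
after L2 α=1/3: [196/3, 241/3, 700/3]
after L3 α=4/5: [196/15, 1009/15, 2104/15]
after L4 α=2/5: [2536/25, 1339/25, 3134/25]
after L5 α=2/3: [14686/75, 3713/25, 4334/75]
after L6 α=2/3: [46786/225, 10213/75, 39284/225]
= [208, 136, 175]

at x=2,y=1 over L1,L2,L3,L4,L5:
after L1 α=1: [26, 244, 25]
after L2 α=5/7: [897/7, 234, 1135/7]
after L3 α=1/7: [6390/49, 1501/7, 7216/49]
after L4 α=1/4: [25981/196, 5609/28, 11461/98]
after L5 α=1/7: [96367/686, 19921/98, 39528/343]
→ [140, 203, 115]

at x=0,y=1 over L1,L2,L3,L4,L5,L7:
L1 α=1/2: [163/2, 213/2, 253/2]
L2 α=1/3: [280/3, 271/3, 165]
L3 α=1/2: [269/3, 185/3, 154]
L4 α=6/7: [611/21, 4217/21, 136]
L5 α=1/6: [6499/126, 11876/63, 827/6]
L7 α=1/2: [27415/252, 15215/126, 1379/12]
= [109, 121, 115]

at x=1,y=1 over L1,L2,L3,L4,L5:
after L1 α=1: [62, 3, 223]
after L2 α=1/3: [196/3, 241/3, 700/3]
after L3 α=4/5: [196/15, 1009/15, 2104/15]
after L4 α=2/5: [2536/25, 1339/25, 3134/25]
after L5 α=2/3: [14686/75, 3713/25, 4334/75]
= [196, 149, 58]

query (1,0) [L1,L2,L3,L4] — begin 0,0,0
after L1 α=1/3: [170/3, 0, 203/3]
after L2 α=2/5: [206/5, 384/5, 85]
after L3 α=5/8: [1167/10, 1877/40, 115]
after L4 α=5/6: [4139/20, 44477/240, 140]
rounded: [207, 185, 140]


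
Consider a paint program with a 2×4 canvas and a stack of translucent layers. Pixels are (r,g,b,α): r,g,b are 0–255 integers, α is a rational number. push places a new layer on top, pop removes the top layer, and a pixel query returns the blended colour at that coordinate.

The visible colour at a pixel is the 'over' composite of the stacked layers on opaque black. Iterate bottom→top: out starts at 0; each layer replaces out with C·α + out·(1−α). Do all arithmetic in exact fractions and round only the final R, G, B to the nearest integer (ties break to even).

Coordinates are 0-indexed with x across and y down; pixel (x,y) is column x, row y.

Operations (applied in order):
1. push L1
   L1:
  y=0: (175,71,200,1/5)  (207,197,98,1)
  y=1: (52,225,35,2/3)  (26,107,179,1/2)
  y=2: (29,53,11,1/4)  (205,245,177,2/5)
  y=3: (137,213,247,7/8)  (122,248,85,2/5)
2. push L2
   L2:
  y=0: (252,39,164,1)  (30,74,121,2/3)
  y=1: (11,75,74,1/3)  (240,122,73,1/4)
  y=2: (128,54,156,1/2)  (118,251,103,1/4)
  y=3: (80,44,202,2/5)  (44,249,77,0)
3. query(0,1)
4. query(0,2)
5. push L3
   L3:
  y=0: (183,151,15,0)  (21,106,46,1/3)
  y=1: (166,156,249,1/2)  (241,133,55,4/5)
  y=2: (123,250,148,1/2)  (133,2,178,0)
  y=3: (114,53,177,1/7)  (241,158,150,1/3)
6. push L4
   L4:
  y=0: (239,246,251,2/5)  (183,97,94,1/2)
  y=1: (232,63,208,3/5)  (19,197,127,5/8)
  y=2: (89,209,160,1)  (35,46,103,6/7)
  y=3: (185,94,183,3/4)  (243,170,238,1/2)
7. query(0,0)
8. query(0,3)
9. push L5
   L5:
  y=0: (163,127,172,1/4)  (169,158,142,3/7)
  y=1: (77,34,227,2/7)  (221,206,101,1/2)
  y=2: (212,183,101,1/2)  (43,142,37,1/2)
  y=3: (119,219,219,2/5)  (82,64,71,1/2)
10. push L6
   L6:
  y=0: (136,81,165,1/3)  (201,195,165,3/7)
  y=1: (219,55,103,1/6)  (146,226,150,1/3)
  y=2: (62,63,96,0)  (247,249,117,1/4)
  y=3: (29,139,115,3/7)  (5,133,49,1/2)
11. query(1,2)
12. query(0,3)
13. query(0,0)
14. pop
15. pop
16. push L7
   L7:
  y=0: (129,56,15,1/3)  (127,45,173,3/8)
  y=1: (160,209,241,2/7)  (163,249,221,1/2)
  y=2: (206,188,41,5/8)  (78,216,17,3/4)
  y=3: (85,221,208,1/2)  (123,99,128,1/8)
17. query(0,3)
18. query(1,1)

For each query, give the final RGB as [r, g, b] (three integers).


query (0,1) [L1,L2] — begin 0,0,0
+L1 (α=2/3) → [104/3, 150, 70/3]
+L2 (α=1/3) → [241/9, 125, 362/9]
rounded: [27, 125, 40]

(0,2) stack=L1,L2; from [0,0,0]:
after L1 α=1/4: [29/4, 53/4, 11/4]
after L2 α=1/2: [541/8, 269/8, 635/8]
= [68, 34, 79]

query (0,0) [L1,L2,L3,L4] — begin 0,0,0
+L1 (α=1/5) → [35, 71/5, 40]
+L2 (α=1) → [252, 39, 164]
+L3 (α=0) → [252, 39, 164]
+L4 (α=2/5) → [1234/5, 609/5, 994/5]
= [247, 122, 199]

query (0,3) [L1,L2,L3,L4] — begin 0,0,0
after L1 α=7/8: [959/8, 1491/8, 1729/8]
after L2 α=2/5: [4157/40, 5177/40, 8419/40]
after L3 α=1/7: [14751/140, 16591/140, 28797/140]
after L4 α=3/4: [92451/560, 56071/560, 105657/560]
→ [165, 100, 189]

at x=1,y=2 over L1,L2,L3,L4,L5,L6:
L1 α=2/5: [82, 98, 354/5]
L2 α=1/4: [91, 545/4, 1577/20]
L3 α=0: [91, 545/4, 1577/20]
L4 α=6/7: [43, 1649/28, 1991/20]
L5 α=1/2: [43, 5625/56, 2731/40]
L6 α=1/4: [94, 30819/224, 12873/160]
= [94, 138, 80]

at x=0,y=3 over L1,L2,L3,L4,L5,L6:
+L1 (α=7/8) → [959/8, 1491/8, 1729/8]
+L2 (α=2/5) → [4157/40, 5177/40, 8419/40]
+L3 (α=1/7) → [14751/140, 16591/140, 28797/140]
+L4 (α=3/4) → [92451/560, 56071/560, 105657/560]
+L5 (α=2/5) → [410633/2800, 413493/2800, 562251/2800]
+L6 (α=3/7) → [471533/4900, 705393/4900, 803751/4900]
= [96, 144, 164]

(0,0) stack=L1,L2,L3,L4,L5,L6; from [0,0,0]:
after L1 α=1/5: [35, 71/5, 40]
after L2 α=1: [252, 39, 164]
after L3 α=0: [252, 39, 164]
after L4 α=2/5: [1234/5, 609/5, 994/5]
after L5 α=1/4: [4517/20, 1231/10, 1921/10]
after L6 α=1/3: [1959/10, 1636/15, 2746/15]
→ [196, 109, 183]

query (0,3) [L1,L2,L3,L4,L7] — begin 0,0,0
after L1 α=7/8: [959/8, 1491/8, 1729/8]
after L2 α=2/5: [4157/40, 5177/40, 8419/40]
after L3 α=1/7: [14751/140, 16591/140, 28797/140]
after L4 α=3/4: [92451/560, 56071/560, 105657/560]
after L7 α=1/2: [140051/1120, 179831/1120, 222137/1120]
→ [125, 161, 198]

query (1,1) [L1,L2,L3,L4,L7] — begin 0,0,0
after L1 α=1/2: [13, 107/2, 179/2]
after L2 α=1/4: [279/4, 565/8, 683/8]
after L3 α=4/5: [827/4, 4821/40, 2443/40]
after L4 α=5/8: [2861/32, 53863/320, 32729/320]
after L7 α=1/2: [8077/64, 133543/640, 103449/640]
→ [126, 209, 162]
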